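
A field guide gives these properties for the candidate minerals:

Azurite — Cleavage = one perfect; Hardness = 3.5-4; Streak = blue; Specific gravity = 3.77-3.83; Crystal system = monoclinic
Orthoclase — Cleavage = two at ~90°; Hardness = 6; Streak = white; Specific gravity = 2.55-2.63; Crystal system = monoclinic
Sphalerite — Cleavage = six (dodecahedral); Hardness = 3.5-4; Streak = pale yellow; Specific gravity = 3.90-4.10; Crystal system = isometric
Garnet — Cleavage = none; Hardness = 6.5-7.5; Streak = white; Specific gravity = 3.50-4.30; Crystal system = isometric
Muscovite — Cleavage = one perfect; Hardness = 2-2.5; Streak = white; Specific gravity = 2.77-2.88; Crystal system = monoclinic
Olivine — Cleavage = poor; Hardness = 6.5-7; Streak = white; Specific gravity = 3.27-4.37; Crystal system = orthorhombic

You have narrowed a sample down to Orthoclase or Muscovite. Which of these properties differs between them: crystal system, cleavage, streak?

cleavage

Crystal system: both monoclinic — shared.
Cleavage: Orthoclase two at ~90°, Muscovite one perfect — different.
Streak: both white — shared.
Only cleavage differs between Orthoclase and Muscovite among the listed tests.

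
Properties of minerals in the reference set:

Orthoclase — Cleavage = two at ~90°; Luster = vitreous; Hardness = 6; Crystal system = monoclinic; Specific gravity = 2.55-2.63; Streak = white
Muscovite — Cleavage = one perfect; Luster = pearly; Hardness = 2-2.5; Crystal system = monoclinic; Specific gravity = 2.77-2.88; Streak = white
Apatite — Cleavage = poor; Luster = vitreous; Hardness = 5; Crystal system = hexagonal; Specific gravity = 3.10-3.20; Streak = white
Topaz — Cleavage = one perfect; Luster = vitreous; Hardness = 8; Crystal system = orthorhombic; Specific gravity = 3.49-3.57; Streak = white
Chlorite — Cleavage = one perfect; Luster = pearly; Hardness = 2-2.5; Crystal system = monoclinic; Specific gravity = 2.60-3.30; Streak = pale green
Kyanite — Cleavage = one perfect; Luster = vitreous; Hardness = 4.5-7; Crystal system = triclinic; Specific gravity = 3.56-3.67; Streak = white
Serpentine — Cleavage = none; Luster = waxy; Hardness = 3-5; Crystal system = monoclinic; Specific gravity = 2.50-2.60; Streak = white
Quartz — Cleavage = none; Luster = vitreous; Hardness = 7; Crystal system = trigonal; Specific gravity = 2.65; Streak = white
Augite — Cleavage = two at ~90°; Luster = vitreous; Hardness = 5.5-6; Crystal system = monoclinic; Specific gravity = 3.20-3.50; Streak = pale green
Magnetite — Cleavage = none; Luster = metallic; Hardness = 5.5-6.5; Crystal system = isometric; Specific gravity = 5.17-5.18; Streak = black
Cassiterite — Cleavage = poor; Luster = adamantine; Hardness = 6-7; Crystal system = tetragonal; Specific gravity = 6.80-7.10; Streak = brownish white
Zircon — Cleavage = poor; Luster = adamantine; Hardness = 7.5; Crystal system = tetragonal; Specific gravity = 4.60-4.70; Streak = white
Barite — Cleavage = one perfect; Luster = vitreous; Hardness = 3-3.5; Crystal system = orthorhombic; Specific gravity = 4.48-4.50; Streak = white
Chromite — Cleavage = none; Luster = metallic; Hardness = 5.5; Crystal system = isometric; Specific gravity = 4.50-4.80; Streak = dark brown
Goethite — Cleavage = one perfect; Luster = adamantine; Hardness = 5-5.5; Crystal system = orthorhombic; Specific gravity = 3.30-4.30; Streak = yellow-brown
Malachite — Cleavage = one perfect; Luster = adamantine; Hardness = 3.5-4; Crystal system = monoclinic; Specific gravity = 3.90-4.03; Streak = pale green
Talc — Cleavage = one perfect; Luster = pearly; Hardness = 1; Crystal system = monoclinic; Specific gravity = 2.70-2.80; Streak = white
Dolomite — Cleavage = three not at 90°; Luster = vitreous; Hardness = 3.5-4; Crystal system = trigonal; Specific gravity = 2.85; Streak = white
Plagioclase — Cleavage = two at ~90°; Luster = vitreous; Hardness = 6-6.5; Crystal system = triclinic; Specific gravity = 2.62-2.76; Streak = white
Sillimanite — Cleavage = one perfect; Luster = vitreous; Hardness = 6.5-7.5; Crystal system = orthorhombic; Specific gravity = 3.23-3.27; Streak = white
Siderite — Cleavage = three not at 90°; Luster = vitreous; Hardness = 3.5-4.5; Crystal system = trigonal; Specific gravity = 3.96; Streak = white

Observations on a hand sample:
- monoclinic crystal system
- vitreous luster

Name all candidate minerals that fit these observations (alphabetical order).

Augite, Orthoclase

Monoclinic crystal system: narrows the field to Orthoclase, Muscovite, Chlorite, Serpentine, Augite, Malachite, Talc.
Vitreous luster: only Orthoclase, Augite remain.
Consistent with every observation: Augite, Orthoclase.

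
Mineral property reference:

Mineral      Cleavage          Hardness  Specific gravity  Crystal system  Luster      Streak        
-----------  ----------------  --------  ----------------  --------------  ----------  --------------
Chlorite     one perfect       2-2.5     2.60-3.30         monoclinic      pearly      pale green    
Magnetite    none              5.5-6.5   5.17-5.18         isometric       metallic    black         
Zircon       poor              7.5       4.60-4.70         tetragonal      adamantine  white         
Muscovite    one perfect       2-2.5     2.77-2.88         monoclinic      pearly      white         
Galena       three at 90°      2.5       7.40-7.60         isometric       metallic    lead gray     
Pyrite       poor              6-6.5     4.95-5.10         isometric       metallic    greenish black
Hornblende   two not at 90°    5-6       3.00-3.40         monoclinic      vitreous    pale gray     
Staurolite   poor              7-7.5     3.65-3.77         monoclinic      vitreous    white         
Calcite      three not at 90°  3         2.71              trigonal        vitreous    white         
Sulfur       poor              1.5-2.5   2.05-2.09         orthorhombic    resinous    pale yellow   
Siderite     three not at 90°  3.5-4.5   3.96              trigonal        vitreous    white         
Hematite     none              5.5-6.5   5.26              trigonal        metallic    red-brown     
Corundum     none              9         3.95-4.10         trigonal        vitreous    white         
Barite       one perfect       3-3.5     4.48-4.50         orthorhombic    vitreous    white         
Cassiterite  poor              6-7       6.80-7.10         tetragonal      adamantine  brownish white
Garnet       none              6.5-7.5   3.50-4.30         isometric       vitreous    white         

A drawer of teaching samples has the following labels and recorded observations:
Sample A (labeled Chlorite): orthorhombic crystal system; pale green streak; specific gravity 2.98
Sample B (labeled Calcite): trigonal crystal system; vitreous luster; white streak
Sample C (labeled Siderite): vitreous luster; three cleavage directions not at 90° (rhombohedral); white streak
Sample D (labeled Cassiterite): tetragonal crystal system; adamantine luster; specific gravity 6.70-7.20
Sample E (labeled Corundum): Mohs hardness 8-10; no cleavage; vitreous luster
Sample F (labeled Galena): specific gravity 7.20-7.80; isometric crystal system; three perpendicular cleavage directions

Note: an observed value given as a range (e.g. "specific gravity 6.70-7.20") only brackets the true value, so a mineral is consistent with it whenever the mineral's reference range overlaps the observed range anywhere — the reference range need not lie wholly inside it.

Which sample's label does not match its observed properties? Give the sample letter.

A

Sample A: Chlorite has monoclinic system, but the record shows orthorhombic crystal system — this label is wrong.
Sample B: nothing contradicts Calcite.
Sample C: nothing contradicts Siderite.
Sample D: nothing contradicts Cassiterite.
Sample E: nothing contradicts Corundum.
Sample F: nothing contradicts Galena.
Sample A is the mislabeled one.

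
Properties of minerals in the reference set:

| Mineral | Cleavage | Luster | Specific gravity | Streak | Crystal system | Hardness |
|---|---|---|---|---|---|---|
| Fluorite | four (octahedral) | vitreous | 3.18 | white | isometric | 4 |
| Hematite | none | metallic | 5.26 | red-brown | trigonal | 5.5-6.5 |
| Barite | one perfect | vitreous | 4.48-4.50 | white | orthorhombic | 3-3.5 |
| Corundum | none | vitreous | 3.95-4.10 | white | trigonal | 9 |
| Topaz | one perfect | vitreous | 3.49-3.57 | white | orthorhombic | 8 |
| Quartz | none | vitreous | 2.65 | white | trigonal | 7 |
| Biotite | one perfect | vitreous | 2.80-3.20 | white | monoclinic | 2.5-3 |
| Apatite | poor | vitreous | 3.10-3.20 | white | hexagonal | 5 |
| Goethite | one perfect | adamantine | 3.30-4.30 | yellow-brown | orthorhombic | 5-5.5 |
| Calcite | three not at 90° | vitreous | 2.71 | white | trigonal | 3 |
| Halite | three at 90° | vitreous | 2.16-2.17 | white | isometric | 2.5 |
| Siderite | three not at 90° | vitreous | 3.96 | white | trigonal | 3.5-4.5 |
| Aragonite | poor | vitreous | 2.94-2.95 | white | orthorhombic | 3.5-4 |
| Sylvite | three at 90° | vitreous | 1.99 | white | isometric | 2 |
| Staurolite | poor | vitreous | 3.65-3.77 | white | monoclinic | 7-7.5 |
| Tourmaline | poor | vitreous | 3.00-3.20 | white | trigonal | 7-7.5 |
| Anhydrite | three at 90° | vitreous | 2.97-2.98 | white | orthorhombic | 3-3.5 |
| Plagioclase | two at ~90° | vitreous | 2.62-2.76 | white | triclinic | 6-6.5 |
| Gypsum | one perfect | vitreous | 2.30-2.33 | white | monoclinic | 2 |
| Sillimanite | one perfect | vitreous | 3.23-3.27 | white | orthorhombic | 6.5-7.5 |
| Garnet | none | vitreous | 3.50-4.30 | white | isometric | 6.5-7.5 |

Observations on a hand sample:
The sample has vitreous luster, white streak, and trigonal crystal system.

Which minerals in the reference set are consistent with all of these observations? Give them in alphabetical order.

Calcite, Corundum, Quartz, Siderite, Tourmaline

Vitreous luster is inconsistent with Hematite, Goethite.
White streak — no further eliminations.
Trigonal crystal system — narrows the field to Corundum, Quartz, Calcite, Siderite, Tourmaline.
Consistent with every observation: Calcite, Corundum, Quartz, Siderite, Tourmaline.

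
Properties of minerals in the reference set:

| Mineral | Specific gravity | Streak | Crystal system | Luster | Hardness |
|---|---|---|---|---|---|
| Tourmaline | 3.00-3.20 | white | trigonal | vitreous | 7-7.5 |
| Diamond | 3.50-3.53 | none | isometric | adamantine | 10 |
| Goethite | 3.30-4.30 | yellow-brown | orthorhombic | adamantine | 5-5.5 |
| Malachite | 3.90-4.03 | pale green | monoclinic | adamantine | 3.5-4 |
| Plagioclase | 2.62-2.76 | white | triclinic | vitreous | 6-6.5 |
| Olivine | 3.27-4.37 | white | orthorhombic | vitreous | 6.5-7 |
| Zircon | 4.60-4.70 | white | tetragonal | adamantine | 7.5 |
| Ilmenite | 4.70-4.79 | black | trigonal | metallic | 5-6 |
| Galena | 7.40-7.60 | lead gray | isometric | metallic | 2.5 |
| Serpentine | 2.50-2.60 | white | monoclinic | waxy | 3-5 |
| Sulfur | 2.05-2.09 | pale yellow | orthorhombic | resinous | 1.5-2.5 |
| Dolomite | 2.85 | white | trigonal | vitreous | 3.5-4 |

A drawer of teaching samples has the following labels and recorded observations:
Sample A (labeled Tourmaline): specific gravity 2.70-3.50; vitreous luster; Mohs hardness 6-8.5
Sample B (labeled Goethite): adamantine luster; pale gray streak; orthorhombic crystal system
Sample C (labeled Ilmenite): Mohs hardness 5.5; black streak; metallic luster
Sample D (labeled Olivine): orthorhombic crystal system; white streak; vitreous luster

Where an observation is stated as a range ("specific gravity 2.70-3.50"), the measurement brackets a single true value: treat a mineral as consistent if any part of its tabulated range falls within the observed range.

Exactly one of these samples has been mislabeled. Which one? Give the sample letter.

Sample A: nothing contradicts Tourmaline.
Sample B: pale gray streak is outside the reference for Goethite (yellow-brown streak) — mislabeled.
Sample C: nothing contradicts Ilmenite.
Sample D: nothing contradicts Olivine.
Sample B is the mislabeled one.

B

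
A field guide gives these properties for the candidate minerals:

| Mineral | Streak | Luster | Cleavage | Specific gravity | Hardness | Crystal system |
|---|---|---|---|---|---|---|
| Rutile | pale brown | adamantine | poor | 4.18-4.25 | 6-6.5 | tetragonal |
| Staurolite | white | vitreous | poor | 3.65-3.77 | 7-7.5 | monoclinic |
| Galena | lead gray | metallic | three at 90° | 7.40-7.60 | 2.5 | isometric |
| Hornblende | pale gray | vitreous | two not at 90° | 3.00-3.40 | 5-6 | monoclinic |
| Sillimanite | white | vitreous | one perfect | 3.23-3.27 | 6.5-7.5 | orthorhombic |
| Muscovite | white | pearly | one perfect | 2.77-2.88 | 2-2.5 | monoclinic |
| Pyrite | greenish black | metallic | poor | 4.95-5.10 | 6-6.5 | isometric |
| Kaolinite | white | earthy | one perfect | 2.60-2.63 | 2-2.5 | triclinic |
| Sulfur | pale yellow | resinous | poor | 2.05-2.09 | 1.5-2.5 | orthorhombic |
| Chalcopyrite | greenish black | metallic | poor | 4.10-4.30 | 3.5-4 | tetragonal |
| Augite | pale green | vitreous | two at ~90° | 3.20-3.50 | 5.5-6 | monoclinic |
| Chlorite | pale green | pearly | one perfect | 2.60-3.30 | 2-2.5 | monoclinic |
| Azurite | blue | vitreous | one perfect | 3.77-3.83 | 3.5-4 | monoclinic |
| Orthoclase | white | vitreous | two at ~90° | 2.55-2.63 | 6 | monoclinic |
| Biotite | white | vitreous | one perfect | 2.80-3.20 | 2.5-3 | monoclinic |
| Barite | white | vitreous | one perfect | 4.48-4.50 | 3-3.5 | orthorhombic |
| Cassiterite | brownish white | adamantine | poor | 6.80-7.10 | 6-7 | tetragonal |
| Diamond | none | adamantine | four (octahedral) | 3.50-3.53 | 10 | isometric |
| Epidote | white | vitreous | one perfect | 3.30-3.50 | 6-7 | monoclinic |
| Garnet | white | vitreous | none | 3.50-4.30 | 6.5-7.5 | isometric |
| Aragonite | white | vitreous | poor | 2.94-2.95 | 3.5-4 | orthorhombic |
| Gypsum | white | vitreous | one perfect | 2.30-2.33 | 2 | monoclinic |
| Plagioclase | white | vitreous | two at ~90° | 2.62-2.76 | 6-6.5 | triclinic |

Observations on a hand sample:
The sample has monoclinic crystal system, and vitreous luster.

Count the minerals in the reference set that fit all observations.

Monoclinic crystal system — leaves Staurolite, Hornblende, Muscovite, Augite, Chlorite, Azurite, Orthoclase, Biotite, Epidote, Gypsum.
Vitreous luster excludes Muscovite, Chlorite.
Consistent with every observation: Augite, Azurite, Biotite, Epidote, Gypsum, Hornblende, Orthoclase, Staurolite.
That is 8 minerals.

8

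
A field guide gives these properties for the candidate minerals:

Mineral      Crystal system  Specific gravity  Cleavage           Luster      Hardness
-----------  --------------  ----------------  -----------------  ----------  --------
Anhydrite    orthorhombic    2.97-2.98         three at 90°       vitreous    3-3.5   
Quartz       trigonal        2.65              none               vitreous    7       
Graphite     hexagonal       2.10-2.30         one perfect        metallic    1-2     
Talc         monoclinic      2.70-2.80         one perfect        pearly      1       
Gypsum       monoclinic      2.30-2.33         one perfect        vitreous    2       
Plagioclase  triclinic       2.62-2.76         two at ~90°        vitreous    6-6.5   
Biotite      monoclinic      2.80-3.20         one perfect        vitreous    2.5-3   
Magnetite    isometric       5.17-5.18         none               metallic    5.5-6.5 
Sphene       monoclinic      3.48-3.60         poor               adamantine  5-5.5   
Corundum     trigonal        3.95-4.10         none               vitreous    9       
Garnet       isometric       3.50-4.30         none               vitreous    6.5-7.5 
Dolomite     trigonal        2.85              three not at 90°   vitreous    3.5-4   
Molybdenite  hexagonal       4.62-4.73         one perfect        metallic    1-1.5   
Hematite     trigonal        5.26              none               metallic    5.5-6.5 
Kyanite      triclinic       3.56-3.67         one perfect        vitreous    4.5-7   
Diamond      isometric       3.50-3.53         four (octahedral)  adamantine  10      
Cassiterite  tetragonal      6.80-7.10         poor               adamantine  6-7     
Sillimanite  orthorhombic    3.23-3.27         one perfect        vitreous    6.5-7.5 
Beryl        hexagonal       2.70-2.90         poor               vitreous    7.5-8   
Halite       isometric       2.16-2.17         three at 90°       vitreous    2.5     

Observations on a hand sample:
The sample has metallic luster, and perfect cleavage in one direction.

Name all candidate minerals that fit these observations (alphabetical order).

Metallic luster: leaves Graphite, Magnetite, Molybdenite, Hematite.
Perfect cleavage in one direction rules out Magnetite, Hematite.
The minerals that satisfy all observations are Graphite, Molybdenite.

Graphite, Molybdenite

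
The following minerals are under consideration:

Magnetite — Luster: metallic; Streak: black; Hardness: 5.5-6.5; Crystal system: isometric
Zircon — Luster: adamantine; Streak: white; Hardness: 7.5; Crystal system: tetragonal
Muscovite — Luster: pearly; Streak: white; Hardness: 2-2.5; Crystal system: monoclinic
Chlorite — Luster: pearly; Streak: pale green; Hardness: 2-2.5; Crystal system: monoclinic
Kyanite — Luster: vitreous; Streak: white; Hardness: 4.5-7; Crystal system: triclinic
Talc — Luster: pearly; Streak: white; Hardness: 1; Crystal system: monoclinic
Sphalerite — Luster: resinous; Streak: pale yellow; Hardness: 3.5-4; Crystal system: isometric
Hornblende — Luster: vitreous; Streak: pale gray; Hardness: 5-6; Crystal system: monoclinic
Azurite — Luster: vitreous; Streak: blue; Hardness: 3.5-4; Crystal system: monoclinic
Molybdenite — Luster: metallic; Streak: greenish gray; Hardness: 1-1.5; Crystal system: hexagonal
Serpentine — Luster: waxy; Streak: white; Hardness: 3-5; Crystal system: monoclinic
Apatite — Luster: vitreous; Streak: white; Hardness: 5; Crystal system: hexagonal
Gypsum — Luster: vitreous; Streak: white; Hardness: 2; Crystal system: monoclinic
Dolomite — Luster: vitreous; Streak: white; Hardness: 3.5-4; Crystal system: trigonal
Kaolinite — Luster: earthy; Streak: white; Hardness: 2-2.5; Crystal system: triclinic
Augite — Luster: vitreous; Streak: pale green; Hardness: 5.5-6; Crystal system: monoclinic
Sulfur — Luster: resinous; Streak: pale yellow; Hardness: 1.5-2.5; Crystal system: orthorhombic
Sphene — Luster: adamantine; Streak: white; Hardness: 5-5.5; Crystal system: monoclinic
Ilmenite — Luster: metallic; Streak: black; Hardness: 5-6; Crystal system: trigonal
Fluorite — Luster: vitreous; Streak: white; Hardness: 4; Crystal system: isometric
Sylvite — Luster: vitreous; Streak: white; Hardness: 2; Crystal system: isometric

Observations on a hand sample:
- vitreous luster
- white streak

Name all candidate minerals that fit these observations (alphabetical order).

Apatite, Dolomite, Fluorite, Gypsum, Kyanite, Sylvite

Vitreous luster: Kyanite, Hornblende, Azurite, Apatite, Gypsum, Dolomite, Augite, Fluorite, Sylvite remain.
White streak rules out Hornblende, Azurite, Augite.
The minerals that satisfy all observations are Apatite, Dolomite, Fluorite, Gypsum, Kyanite, Sylvite.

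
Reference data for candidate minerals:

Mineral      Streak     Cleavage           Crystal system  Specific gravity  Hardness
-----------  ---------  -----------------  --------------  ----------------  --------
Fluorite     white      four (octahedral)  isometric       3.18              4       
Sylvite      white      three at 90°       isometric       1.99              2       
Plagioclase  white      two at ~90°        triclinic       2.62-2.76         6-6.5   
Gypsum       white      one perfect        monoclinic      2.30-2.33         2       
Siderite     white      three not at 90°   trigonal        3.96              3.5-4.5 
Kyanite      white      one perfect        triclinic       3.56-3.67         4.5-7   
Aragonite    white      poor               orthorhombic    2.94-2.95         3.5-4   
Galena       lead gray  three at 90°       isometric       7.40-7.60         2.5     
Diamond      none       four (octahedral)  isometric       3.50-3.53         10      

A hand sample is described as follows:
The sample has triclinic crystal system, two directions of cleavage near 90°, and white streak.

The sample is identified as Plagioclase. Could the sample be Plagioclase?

Consistent

Triclinic crystal system — is consistent with Plagioclase (triclinic system).
Two directions of cleavage near 90° — is consistent with Plagioclase (cleavage two at ~90°).
White streak — is consistent with Plagioclase (white streak).
Every observed property is compatible with the reference values for Plagioclase.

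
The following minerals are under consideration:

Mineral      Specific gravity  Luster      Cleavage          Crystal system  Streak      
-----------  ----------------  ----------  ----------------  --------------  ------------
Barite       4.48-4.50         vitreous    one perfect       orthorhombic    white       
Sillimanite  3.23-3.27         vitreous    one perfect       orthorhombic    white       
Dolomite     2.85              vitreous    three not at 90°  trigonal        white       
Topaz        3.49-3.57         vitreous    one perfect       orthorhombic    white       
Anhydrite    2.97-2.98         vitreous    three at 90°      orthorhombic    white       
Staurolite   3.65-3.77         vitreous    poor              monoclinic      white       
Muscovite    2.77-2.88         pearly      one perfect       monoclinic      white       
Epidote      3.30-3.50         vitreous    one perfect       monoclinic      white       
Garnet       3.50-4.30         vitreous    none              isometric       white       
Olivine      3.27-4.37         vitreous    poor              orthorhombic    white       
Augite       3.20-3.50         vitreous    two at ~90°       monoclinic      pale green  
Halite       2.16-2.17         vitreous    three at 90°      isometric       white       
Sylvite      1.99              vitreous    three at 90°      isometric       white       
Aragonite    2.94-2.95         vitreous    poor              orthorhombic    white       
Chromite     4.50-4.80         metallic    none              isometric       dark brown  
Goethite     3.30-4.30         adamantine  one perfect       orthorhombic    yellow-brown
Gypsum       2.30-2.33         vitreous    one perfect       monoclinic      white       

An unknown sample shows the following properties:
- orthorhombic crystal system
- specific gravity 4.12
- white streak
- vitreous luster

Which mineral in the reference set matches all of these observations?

Orthorhombic crystal system — only Barite, Sillimanite, Topaz, Anhydrite, Olivine, Aragonite, Goethite remain.
Specific gravity 4.12 — only Olivine, Goethite remain.
White streak eliminates Goethite.
Vitreous luster — every remaining candidate is consistent.
The only mineral consistent with every observation is Olivine.

Olivine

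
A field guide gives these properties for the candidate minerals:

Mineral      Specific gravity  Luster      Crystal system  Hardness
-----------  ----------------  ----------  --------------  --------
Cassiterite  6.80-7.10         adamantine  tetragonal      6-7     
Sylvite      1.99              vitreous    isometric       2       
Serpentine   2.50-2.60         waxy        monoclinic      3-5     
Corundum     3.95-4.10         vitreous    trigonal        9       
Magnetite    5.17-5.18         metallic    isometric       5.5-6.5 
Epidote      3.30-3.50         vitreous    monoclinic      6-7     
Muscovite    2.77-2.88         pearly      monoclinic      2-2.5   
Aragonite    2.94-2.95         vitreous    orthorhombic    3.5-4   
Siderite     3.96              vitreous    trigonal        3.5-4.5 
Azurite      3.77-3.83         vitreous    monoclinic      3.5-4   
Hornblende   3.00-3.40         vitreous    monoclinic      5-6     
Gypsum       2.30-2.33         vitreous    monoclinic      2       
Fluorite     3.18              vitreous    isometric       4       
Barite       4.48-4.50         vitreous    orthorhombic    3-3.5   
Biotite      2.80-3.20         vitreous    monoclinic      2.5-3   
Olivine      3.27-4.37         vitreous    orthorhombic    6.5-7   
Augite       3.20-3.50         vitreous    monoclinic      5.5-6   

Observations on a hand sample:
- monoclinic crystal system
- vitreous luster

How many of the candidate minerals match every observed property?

Monoclinic crystal system: narrows the field to Serpentine, Epidote, Muscovite, Azurite, Hornblende, Gypsum, Biotite, Augite.
Vitreous luster rules out Serpentine, Muscovite.
Remaining candidates: Augite, Azurite, Biotite, Epidote, Gypsum, Hornblende.
That is 6 minerals.

6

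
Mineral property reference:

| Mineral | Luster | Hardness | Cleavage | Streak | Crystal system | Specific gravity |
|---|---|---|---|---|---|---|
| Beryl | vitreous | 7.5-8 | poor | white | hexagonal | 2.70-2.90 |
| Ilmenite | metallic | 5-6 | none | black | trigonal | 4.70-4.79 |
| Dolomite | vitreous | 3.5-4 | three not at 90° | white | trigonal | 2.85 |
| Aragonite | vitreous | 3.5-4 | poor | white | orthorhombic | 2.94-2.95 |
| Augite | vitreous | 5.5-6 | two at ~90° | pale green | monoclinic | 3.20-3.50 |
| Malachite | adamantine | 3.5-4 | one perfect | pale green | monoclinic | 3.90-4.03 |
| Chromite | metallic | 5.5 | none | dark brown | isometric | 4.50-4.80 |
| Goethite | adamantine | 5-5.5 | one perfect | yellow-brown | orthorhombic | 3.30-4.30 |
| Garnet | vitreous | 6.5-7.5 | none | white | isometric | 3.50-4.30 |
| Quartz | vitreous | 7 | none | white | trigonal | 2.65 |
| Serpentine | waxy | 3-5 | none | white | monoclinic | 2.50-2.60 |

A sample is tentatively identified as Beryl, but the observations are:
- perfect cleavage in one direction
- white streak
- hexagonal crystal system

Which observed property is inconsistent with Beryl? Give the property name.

Perfect cleavage in one direction: Beryl has cleavage poor — inconsistent.
White streak: Beryl has white streak — consistent.
Hexagonal crystal system: Beryl has hexagonal system — consistent.
The cleavage is the one property that does not fit.

cleavage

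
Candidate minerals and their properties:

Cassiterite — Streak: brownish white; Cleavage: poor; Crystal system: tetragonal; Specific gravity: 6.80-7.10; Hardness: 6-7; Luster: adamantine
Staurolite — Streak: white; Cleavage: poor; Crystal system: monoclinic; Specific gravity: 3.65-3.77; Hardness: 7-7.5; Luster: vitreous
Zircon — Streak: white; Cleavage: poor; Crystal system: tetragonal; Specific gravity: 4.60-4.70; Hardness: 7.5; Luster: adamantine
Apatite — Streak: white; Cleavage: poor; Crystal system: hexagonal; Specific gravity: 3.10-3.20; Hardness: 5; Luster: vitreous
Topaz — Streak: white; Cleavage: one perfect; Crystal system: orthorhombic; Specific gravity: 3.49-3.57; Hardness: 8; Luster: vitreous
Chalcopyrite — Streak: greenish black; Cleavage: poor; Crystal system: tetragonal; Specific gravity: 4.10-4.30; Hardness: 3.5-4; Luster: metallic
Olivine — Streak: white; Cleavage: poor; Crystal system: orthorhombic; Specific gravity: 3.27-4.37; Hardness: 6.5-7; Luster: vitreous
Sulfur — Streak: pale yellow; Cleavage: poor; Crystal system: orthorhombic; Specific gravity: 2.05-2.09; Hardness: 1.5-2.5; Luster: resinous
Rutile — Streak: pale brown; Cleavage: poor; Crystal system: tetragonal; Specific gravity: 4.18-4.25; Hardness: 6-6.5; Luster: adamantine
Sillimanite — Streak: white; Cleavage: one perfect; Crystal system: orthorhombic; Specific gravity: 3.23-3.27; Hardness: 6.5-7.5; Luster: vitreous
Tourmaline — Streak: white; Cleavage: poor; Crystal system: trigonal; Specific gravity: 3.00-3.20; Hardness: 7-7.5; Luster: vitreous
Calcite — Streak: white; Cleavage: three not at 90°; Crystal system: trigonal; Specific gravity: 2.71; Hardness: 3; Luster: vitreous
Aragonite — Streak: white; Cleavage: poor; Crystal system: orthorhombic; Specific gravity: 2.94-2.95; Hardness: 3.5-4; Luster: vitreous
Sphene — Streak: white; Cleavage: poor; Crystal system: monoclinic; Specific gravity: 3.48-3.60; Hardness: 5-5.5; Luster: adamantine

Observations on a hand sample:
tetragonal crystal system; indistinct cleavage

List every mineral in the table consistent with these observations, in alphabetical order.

Tetragonal crystal system: only Cassiterite, Zircon, Chalcopyrite, Rutile remain.
Indistinct cleavage: no further eliminations.
Remaining candidates: Cassiterite, Chalcopyrite, Rutile, Zircon.

Cassiterite, Chalcopyrite, Rutile, Zircon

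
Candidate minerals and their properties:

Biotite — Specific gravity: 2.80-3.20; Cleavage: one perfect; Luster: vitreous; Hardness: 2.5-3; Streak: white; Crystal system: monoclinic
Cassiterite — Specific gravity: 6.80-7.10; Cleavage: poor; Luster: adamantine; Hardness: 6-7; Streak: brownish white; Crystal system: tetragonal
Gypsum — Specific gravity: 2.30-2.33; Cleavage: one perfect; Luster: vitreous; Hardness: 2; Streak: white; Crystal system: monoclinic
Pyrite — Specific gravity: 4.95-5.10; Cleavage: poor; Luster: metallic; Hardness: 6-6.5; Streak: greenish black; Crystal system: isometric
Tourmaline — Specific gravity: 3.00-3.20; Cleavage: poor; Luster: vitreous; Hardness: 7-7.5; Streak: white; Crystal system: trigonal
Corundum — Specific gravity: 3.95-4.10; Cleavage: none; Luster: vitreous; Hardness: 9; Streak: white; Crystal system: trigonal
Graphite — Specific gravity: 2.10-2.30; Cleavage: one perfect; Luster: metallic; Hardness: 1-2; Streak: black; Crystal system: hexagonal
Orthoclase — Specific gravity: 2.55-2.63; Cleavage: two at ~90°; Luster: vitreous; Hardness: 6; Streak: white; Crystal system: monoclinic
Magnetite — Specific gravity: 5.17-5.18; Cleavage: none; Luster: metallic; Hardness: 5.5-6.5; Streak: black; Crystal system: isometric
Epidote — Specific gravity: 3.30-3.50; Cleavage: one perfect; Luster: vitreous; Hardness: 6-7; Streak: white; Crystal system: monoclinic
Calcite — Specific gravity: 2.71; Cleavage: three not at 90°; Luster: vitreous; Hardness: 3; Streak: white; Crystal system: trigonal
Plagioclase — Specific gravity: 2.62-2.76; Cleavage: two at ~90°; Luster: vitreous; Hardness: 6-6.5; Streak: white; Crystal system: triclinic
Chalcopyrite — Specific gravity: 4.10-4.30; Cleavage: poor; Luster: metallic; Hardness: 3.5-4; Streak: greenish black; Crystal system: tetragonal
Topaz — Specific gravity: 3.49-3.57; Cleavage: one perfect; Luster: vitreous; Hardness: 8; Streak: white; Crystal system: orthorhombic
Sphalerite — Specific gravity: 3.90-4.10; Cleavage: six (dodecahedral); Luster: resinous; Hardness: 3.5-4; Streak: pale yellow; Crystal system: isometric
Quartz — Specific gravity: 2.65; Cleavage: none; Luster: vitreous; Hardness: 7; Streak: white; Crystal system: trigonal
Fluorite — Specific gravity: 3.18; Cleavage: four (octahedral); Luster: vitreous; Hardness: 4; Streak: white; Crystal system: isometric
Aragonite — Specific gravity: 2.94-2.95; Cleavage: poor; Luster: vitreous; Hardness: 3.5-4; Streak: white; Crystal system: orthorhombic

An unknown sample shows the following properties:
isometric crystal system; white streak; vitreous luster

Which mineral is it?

Isometric crystal system: narrows the field to Pyrite, Magnetite, Sphalerite, Fluorite.
White streak: narrows the field to Fluorite.
Vitreous luster: consistent with all remaining minerals.
Only Fluorite satisfies all observations.

Fluorite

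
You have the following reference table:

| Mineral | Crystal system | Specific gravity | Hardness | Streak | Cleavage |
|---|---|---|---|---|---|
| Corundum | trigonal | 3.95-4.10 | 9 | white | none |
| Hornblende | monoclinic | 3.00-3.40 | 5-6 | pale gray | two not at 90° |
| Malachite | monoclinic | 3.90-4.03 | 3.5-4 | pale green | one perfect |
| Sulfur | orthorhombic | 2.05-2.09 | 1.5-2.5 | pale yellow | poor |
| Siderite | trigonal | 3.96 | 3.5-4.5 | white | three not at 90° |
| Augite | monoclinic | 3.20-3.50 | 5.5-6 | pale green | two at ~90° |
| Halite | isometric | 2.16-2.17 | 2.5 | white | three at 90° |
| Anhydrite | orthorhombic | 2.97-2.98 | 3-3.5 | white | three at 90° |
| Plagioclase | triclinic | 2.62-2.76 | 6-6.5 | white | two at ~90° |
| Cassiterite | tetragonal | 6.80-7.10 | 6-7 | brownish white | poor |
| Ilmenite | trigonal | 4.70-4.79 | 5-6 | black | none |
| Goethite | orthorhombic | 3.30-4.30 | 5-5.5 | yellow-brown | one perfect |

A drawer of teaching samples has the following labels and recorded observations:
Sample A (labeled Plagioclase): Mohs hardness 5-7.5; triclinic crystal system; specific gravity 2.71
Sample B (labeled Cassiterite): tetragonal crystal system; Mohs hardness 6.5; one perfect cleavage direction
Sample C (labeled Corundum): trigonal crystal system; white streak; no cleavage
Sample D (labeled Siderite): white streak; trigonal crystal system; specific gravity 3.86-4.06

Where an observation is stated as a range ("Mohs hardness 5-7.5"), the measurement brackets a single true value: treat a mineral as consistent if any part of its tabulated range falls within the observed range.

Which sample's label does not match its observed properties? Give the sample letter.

B

Sample A: all recorded properties match Plagioclase.
Sample B: one perfect cleavage direction is outside the reference for Cassiterite (cleavage poor) — mislabeled.
Sample C: all recorded properties match Corundum.
Sample D: all recorded properties match Siderite.
The mislabeled specimen is B.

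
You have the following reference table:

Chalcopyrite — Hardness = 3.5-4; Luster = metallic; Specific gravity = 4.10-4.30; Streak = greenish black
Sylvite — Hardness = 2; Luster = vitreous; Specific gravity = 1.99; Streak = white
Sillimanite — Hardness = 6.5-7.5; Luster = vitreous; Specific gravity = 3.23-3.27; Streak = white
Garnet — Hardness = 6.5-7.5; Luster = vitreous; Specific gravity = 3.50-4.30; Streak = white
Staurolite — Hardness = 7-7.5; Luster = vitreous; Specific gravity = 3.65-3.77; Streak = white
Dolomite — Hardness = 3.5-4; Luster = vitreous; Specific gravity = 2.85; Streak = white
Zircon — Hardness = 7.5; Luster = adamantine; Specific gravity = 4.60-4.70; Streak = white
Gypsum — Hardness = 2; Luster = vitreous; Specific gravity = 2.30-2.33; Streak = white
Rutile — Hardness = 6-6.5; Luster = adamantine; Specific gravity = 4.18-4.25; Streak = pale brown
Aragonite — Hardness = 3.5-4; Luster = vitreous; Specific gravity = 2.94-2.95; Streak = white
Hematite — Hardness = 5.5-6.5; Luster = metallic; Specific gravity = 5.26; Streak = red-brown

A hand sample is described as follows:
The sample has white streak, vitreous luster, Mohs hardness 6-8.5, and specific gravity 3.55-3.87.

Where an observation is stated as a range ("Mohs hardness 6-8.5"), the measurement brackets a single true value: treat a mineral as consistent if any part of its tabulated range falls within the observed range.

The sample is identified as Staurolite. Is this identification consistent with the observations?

Consistent

White streak — agrees with Staurolite (white streak).
Vitreous luster — agrees with Staurolite (vitreous luster).
Mohs hardness 6-8.5 — agrees with Staurolite (hardness 7-7.5).
Specific gravity 3.55-3.87 — agrees with Staurolite (SG 3.65-3.77).
Every observed property is compatible with the reference values for Staurolite.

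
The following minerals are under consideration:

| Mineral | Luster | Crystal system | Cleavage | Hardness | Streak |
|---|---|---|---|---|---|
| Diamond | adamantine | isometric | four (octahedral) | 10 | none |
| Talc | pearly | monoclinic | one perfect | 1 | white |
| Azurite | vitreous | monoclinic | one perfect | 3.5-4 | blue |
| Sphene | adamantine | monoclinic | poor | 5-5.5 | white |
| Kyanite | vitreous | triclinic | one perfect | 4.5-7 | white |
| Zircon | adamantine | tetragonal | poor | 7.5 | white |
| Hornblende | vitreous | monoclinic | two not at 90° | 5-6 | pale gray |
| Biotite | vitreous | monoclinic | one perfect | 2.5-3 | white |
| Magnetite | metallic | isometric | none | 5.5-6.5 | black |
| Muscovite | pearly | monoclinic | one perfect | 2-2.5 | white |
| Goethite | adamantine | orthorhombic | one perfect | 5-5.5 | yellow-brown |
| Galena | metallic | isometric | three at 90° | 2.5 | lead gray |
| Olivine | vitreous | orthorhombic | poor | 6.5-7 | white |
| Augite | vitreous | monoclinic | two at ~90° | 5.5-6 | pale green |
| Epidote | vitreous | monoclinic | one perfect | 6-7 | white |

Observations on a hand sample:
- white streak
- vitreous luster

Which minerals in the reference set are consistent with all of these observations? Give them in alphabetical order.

White streak: narrows the field to Talc, Sphene, Kyanite, Zircon, Biotite, Muscovite, Olivine, Epidote.
Vitreous luster rules out Talc, Sphene, Zircon, Muscovite.
The minerals that satisfy all observations are Biotite, Epidote, Kyanite, Olivine.

Biotite, Epidote, Kyanite, Olivine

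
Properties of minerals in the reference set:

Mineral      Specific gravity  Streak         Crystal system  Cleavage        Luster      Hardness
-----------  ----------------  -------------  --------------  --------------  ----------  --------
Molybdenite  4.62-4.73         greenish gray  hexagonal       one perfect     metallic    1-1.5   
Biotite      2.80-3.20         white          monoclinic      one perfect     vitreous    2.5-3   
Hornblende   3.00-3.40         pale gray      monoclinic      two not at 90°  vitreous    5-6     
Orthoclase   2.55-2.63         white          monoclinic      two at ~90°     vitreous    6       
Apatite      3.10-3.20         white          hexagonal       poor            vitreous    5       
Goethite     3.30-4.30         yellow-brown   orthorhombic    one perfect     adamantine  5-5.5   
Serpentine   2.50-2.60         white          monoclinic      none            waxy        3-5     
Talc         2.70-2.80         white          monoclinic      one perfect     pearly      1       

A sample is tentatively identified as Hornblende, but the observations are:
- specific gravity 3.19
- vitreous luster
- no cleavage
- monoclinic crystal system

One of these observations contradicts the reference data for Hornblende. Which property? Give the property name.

cleavage

Specific gravity 3.19: Hornblende has SG 3.00-3.40 — agrees.
Vitreous luster: Hornblende has vitreous luster — agrees.
No cleavage: Hornblende has cleavage two not at 90° — outside the reference range.
Monoclinic crystal system: Hornblende has monoclinic system — agrees.
The cleavage is the one property that does not fit.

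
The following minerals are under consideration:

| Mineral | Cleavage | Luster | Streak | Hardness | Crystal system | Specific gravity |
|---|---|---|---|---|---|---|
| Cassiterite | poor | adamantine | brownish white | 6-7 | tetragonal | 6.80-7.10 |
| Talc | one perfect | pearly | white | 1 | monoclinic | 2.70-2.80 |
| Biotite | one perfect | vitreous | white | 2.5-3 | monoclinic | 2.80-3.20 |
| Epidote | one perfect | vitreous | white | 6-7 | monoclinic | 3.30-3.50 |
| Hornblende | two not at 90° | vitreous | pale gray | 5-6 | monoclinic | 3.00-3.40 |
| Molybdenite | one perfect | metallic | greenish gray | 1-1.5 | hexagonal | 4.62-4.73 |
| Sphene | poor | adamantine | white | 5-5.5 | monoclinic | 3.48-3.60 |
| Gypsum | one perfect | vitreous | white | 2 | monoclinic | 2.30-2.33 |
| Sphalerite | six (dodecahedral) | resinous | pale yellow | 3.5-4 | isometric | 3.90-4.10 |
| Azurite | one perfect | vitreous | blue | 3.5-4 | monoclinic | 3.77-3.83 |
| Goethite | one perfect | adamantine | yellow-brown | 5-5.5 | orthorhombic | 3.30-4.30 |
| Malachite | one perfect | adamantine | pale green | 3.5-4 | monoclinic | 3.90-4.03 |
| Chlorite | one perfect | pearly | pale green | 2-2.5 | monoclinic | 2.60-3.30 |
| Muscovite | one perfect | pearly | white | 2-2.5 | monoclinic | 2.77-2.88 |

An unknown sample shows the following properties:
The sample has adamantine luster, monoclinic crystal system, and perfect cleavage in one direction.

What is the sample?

Malachite

Adamantine luster: only Cassiterite, Sphene, Goethite, Malachite remain.
Monoclinic crystal system is inconsistent with Cassiterite, Goethite.
Perfect cleavage in one direction eliminates Sphene.
Malachite is the sole remaining match.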